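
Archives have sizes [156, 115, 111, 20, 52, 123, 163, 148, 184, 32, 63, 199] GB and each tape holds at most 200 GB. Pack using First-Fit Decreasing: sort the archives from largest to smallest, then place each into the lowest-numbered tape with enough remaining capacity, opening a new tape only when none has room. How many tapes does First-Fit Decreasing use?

8 tapes

Sorted descending: 199, 184, 163, 156, 148, 123, 115, 111, 63, 52, 32, 20.
Put 199 GB in tape 1; 1 GB remain.
Put 184 GB in tape 2; 16 GB remain.
Put 163 GB in tape 3; 37 GB remain.
Put 156 GB in tape 4; 44 GB remain.
Put 148 GB in tape 5; 52 GB remain.
Put 123 GB in tape 6; 77 GB remain.
Put 115 GB in tape 7; 85 GB remain.
Put 111 GB in tape 8; 89 GB remain.
Put 63 GB in tape 6; 14 GB remain.
Put 52 GB in tape 5; 0 GB remain.
Put 32 GB in tape 3; 5 GB remain.
Put 20 GB in tape 4; 24 GB remain.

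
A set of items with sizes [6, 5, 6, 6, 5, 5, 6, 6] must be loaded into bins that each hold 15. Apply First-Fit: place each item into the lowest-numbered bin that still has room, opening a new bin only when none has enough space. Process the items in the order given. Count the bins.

Put 6 in bin 1; 9 remain.
Put 5 in bin 1; 4 remain.
Put 6 in bin 2; 9 remain.
Put 6 in bin 2; 3 remain.
Put 5 in bin 3; 10 remain.
Put 5 in bin 3; 5 remain.
Put 6 in bin 4; 9 remain.
Put 6 in bin 4; 3 remain.
Final bins: [6,5] [6,6] [5,5] [6,6].

4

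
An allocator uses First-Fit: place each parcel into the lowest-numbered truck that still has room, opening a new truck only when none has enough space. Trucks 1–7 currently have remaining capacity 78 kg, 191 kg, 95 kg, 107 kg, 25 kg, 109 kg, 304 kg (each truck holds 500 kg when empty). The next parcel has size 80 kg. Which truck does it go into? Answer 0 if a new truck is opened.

2

Trucks with room: truck 2 (191 kg), truck 3 (95 kg), truck 4 (107 kg), truck 6 (109 kg), truck 7 (304 kg).
The first with room is truck 2.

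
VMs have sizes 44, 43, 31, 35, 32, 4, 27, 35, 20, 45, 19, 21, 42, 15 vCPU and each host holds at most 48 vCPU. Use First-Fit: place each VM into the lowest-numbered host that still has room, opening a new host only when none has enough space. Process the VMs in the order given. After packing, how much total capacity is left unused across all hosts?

44 vCPU → host 1 (remaining 4 vCPU)
43 vCPU → host 2 (remaining 5 vCPU)
31 vCPU → host 3 (remaining 17 vCPU)
35 vCPU → host 4 (remaining 13 vCPU)
32 vCPU → host 5 (remaining 16 vCPU)
4 vCPU → host 1 (remaining 0 vCPU)
27 vCPU → host 6 (remaining 21 vCPU)
35 vCPU → host 7 (remaining 13 vCPU)
20 vCPU → host 6 (remaining 1 vCPU)
45 vCPU → host 8 (remaining 3 vCPU)
19 vCPU → host 9 (remaining 29 vCPU)
21 vCPU → host 9 (remaining 8 vCPU)
42 vCPU → host 10 (remaining 6 vCPU)
15 vCPU → host 3 (remaining 2 vCPU)
10 hosts × 48 vCPU = 480 vCPU; used 413 vCPU; unused 67 vCPU.

67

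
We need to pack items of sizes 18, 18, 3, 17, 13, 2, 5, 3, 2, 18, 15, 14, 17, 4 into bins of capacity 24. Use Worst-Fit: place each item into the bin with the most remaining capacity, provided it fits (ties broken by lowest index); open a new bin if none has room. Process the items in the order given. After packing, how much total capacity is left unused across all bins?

43

18 → bin 1 (remaining 6)
18 → bin 2 (remaining 6)
3 → bin 1 (remaining 3)
17 → bin 3 (remaining 7)
13 → bin 4 (remaining 11)
2 → bin 4 (remaining 9)
5 → bin 4 (remaining 4)
3 → bin 3 (remaining 4)
2 → bin 2 (remaining 4)
18 → bin 5 (remaining 6)
15 → bin 6 (remaining 9)
14 → bin 7 (remaining 10)
17 → bin 8 (remaining 7)
4 → bin 7 (remaining 6)
8 bins × 24 = 192; used 149; unused 43.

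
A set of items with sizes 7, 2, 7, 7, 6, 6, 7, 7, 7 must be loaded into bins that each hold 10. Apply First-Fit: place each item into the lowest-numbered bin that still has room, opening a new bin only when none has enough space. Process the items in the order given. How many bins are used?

8 bins

Put 7 in bin 1; 3 remain.
Put 2 in bin 1; 1 remain.
Put 7 in bin 2; 3 remain.
Put 7 in bin 3; 3 remain.
Put 6 in bin 4; 4 remain.
Put 6 in bin 5; 4 remain.
Put 7 in bin 6; 3 remain.
Put 7 in bin 7; 3 remain.
Put 7 in bin 8; 3 remain.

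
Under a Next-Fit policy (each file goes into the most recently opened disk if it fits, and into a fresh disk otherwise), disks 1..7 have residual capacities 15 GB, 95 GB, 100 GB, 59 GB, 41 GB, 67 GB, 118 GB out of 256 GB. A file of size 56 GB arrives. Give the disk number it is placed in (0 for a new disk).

7

Next-Fit only looks at disk 7, which has 118 GB free.
56 GB fits there.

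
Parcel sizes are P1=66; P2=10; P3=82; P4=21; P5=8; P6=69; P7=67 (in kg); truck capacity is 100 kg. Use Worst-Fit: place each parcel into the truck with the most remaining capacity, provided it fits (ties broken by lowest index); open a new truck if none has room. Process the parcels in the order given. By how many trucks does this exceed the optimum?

Worst-Fit: [66,10,21] [82,8] [69] [67] → 4 trucks.
Total size 323 kg; any packing needs at least ⌈323/100⌉ = 4 trucks.
So 4 is already optimal.

0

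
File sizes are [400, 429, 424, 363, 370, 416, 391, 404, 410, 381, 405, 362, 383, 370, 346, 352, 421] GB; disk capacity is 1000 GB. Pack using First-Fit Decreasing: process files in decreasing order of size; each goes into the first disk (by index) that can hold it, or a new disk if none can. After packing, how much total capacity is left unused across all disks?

Sorted descending: 429, 424, 421, 416, 410, 405, 404, 400, 391, 383, 381, 370, 370, 363, 362, 352, 346.
Put 429 GB in disk 1; 571 GB remain.
Put 424 GB in disk 1; 147 GB remain.
Put 421 GB in disk 2; 579 GB remain.
Put 416 GB in disk 2; 163 GB remain.
Put 410 GB in disk 3; 590 GB remain.
Put 405 GB in disk 3; 185 GB remain.
Put 404 GB in disk 4; 596 GB remain.
Put 400 GB in disk 4; 196 GB remain.
Put 391 GB in disk 5; 609 GB remain.
Put 383 GB in disk 5; 226 GB remain.
Put 381 GB in disk 6; 619 GB remain.
Put 370 GB in disk 6; 249 GB remain.
Put 370 GB in disk 7; 630 GB remain.
Put 363 GB in disk 7; 267 GB remain.
Put 362 GB in disk 8; 638 GB remain.
Put 352 GB in disk 8; 286 GB remain.
Put 346 GB in disk 9; 654 GB remain.
9 disks × 1000 GB = 9000 GB; used 6627 GB; unused 2373 GB.

2373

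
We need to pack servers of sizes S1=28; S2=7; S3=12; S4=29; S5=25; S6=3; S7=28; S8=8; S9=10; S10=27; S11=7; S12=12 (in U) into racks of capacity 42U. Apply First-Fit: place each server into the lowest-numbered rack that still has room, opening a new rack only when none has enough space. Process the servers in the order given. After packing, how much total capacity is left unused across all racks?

rack 1: place S1 (28U), 14U left
rack 1: place S2 (7U), 7U left
rack 2: place S3 (12U), 30U left
rack 2: place S4 (29U), 1U left
rack 3: place S5 (25U), 17U left
rack 1: place S6 (3U), 4U left
rack 4: place S7 (28U), 14U left
rack 3: place S8 (8U), 9U left
rack 4: place S9 (10U), 4U left
rack 5: place S10 (27U), 15U left
rack 3: place S11 (7U), 2U left
rack 5: place S12 (12U), 3U left
5 racks × 42U = 210U; used 196U; unused 14U.

14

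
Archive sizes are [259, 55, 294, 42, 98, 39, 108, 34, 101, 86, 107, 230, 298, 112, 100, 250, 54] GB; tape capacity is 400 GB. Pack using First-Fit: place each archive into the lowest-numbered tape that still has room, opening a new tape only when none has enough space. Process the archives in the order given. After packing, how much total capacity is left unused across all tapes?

Put 259 GB in tape 1; 141 GB remain.
Put 55 GB in tape 1; 86 GB remain.
Put 294 GB in tape 2; 106 GB remain.
Put 42 GB in tape 1; 44 GB remain.
Put 98 GB in tape 2; 8 GB remain.
Put 39 GB in tape 1; 5 GB remain.
Put 108 GB in tape 3; 292 GB remain.
Put 34 GB in tape 3; 258 GB remain.
Put 101 GB in tape 3; 157 GB remain.
Put 86 GB in tape 3; 71 GB remain.
Put 107 GB in tape 4; 293 GB remain.
Put 230 GB in tape 4; 63 GB remain.
Put 298 GB in tape 5; 102 GB remain.
Put 112 GB in tape 6; 288 GB remain.
Put 100 GB in tape 5; 2 GB remain.
Put 250 GB in tape 6; 38 GB remain.
Put 54 GB in tape 3; 17 GB remain.
6 tapes × 400 GB = 2400 GB; used 2267 GB; unused 133 GB.

133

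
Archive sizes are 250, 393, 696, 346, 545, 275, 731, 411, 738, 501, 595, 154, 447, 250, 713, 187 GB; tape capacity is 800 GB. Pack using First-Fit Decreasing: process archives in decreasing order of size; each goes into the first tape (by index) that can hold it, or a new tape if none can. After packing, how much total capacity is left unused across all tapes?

768

Sorted descending: 738, 731, 713, 696, 595, 545, 501, 447, 411, 393, 346, 275, 250, 250, 187, 154.
Put 738 GB in tape 1; 62 GB remain.
Put 731 GB in tape 2; 69 GB remain.
Put 713 GB in tape 3; 87 GB remain.
Put 696 GB in tape 4; 104 GB remain.
Put 595 GB in tape 5; 205 GB remain.
Put 545 GB in tape 6; 255 GB remain.
Put 501 GB in tape 7; 299 GB remain.
Put 447 GB in tape 8; 353 GB remain.
Put 411 GB in tape 9; 389 GB remain.
Put 393 GB in tape 10; 407 GB remain.
Put 346 GB in tape 8; 7 GB remain.
Put 275 GB in tape 7; 24 GB remain.
Put 250 GB in tape 6; 5 GB remain.
Put 250 GB in tape 9; 139 GB remain.
Put 187 GB in tape 5; 18 GB remain.
Put 154 GB in tape 10; 253 GB remain.
10 tapes × 800 GB = 8000 GB; used 7232 GB; unused 768 GB.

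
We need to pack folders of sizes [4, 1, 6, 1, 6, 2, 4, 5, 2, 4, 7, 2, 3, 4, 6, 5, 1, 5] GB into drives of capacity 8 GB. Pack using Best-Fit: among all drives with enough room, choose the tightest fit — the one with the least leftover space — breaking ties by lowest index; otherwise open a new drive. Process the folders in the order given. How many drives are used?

Put 4 GB in drive 1; 4 GB remain.
Put 1 GB in drive 1; 3 GB remain.
Put 6 GB in drive 2; 2 GB remain.
Put 1 GB in drive 2; 1 GB remain.
Put 6 GB in drive 3; 2 GB remain.
Put 2 GB in drive 3; 0 GB remain.
Put 4 GB in drive 4; 4 GB remain.
Put 5 GB in drive 5; 3 GB remain.
Put 2 GB in drive 1; 1 GB remain.
Put 4 GB in drive 4; 0 GB remain.
Put 7 GB in drive 6; 1 GB remain.
Put 2 GB in drive 5; 1 GB remain.
Put 3 GB in drive 7; 5 GB remain.
Put 4 GB in drive 7; 1 GB remain.
Put 6 GB in drive 8; 2 GB remain.
Put 5 GB in drive 9; 3 GB remain.
Put 1 GB in drive 1; 0 GB remain.
Put 5 GB in drive 10; 3 GB remain.
Final drives: [4,1,2,1] [6,1] [6,2] [4,4] [5,2] [7] [3,4] [6] [5] [5].

10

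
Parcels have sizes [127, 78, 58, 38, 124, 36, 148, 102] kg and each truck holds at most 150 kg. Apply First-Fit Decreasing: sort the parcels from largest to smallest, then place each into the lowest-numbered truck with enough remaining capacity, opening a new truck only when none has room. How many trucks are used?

Sorted descending: 148, 127, 124, 102, 78, 58, 38, 36.
148 kg → truck 1 (remaining 2 kg)
127 kg → truck 2 (remaining 23 kg)
124 kg → truck 3 (remaining 26 kg)
102 kg → truck 4 (remaining 48 kg)
78 kg → truck 5 (remaining 72 kg)
58 kg → truck 5 (remaining 14 kg)
38 kg → truck 4 (remaining 10 kg)
36 kg → truck 6 (remaining 114 kg)

6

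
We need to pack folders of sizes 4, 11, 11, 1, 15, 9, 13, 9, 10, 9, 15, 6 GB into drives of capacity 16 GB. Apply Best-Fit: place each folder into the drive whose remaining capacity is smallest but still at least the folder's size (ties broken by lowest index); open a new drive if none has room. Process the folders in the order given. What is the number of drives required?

Put 4 GB in drive 1; 12 GB remain.
Put 11 GB in drive 1; 1 GB remain.
Put 11 GB in drive 2; 5 GB remain.
Put 1 GB in drive 1; 0 GB remain.
Put 15 GB in drive 3; 1 GB remain.
Put 9 GB in drive 4; 7 GB remain.
Put 13 GB in drive 5; 3 GB remain.
Put 9 GB in drive 6; 7 GB remain.
Put 10 GB in drive 7; 6 GB remain.
Put 9 GB in drive 8; 7 GB remain.
Put 15 GB in drive 9; 1 GB remain.
Put 6 GB in drive 7; 0 GB remain.

9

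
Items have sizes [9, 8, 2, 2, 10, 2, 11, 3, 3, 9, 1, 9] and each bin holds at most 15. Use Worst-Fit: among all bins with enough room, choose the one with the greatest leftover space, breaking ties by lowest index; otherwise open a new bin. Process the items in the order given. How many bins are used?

bin 1: place 9, 6 left
bin 2: place 8, 7 left
bin 2: place 2, 5 left
bin 1: place 2, 4 left
bin 3: place 10, 5 left
bin 2: place 2, 3 left
bin 4: place 11, 4 left
bin 3: place 3, 2 left
bin 1: place 3, 1 left
bin 5: place 9, 6 left
bin 5: place 1, 5 left
bin 6: place 9, 6 left

6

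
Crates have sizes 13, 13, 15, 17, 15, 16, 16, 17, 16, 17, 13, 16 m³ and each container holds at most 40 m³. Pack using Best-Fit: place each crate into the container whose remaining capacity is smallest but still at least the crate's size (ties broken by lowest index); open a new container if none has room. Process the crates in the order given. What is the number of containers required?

6

Put 13 m³ in container 1; 27 m³ remain.
Put 13 m³ in container 1; 14 m³ remain.
Put 15 m³ in container 2; 25 m³ remain.
Put 17 m³ in container 2; 8 m³ remain.
Put 15 m³ in container 3; 25 m³ remain.
Put 16 m³ in container 3; 9 m³ remain.
Put 16 m³ in container 4; 24 m³ remain.
Put 17 m³ in container 4; 7 m³ remain.
Put 16 m³ in container 5; 24 m³ remain.
Put 17 m³ in container 5; 7 m³ remain.
Put 13 m³ in container 1; 1 m³ remain.
Put 16 m³ in container 6; 24 m³ remain.
Final containers: [13,13,13] [15,17] [15,16] [16,17] [16,17] [16].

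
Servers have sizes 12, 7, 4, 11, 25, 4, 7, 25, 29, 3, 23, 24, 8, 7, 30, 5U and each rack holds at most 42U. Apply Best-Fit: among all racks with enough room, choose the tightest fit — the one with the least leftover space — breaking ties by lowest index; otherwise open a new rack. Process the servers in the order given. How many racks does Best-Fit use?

7

Put 12U in rack 1; 30U remain.
Put 7U in rack 1; 23U remain.
Put 4U in rack 1; 19U remain.
Put 11U in rack 1; 8U remain.
Put 25U in rack 2; 17U remain.
Put 4U in rack 1; 4U remain.
Put 7U in rack 2; 10U remain.
Put 25U in rack 3; 17U remain.
Put 29U in rack 4; 13U remain.
Put 3U in rack 1; 1U remain.
Put 23U in rack 5; 19U remain.
Put 24U in rack 6; 18U remain.
Put 8U in rack 2; 2U remain.
Put 7U in rack 4; 6U remain.
Put 30U in rack 7; 12U remain.
Put 5U in rack 4; 1U remain.
Final racks: [12,7,4,11,4,3] [25,7,8] [25] [29,7,5] [23] [24] [30].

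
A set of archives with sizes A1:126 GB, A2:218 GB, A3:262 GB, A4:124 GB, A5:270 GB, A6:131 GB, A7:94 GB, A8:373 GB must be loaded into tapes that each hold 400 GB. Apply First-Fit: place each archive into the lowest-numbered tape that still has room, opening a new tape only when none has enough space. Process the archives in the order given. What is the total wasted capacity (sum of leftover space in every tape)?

402

tape 1: place A1 (126 GB), 274 GB left
tape 1: place A2 (218 GB), 56 GB left
tape 2: place A3 (262 GB), 138 GB left
tape 2: place A4 (124 GB), 14 GB left
tape 3: place A5 (270 GB), 130 GB left
tape 4: place A6 (131 GB), 269 GB left
tape 3: place A7 (94 GB), 36 GB left
tape 5: place A8 (373 GB), 27 GB left
5 tapes × 400 GB = 2000 GB; used 1598 GB; unused 402 GB.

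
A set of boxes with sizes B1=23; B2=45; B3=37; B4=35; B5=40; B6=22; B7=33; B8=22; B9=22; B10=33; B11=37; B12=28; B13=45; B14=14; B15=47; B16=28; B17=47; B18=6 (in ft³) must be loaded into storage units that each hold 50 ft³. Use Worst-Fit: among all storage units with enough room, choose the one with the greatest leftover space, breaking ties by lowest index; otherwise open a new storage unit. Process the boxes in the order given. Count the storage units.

Put B1 (23 ft³) in storage unit 1; 27 ft³ remain.
Put B2 (45 ft³) in storage unit 2; 5 ft³ remain.
Put B3 (37 ft³) in storage unit 3; 13 ft³ remain.
Put B4 (35 ft³) in storage unit 4; 15 ft³ remain.
Put B5 (40 ft³) in storage unit 5; 10 ft³ remain.
Put B6 (22 ft³) in storage unit 1; 5 ft³ remain.
Put B7 (33 ft³) in storage unit 6; 17 ft³ remain.
Put B8 (22 ft³) in storage unit 7; 28 ft³ remain.
Put B9 (22 ft³) in storage unit 7; 6 ft³ remain.
Put B10 (33 ft³) in storage unit 8; 17 ft³ remain.
Put B11 (37 ft³) in storage unit 9; 13 ft³ remain.
Put B12 (28 ft³) in storage unit 10; 22 ft³ remain.
Put B13 (45 ft³) in storage unit 11; 5 ft³ remain.
Put B14 (14 ft³) in storage unit 10; 8 ft³ remain.
Put B15 (47 ft³) in storage unit 12; 3 ft³ remain.
Put B16 (28 ft³) in storage unit 13; 22 ft³ remain.
Put B17 (47 ft³) in storage unit 14; 3 ft³ remain.
Put B18 (6 ft³) in storage unit 13; 16 ft³ remain.

14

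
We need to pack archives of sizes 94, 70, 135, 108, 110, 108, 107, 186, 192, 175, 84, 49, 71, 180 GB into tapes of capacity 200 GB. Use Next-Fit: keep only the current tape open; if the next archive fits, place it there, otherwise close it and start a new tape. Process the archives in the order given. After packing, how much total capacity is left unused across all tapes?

731

94 GB → tape 1 (remaining 106 GB)
70 GB → tape 1 (remaining 36 GB)
135 GB → tape 2 (remaining 65 GB)
108 GB → tape 3 (remaining 92 GB)
110 GB → tape 4 (remaining 90 GB)
108 GB → tape 5 (remaining 92 GB)
107 GB → tape 6 (remaining 93 GB)
186 GB → tape 7 (remaining 14 GB)
192 GB → tape 8 (remaining 8 GB)
175 GB → tape 9 (remaining 25 GB)
84 GB → tape 10 (remaining 116 GB)
49 GB → tape 10 (remaining 67 GB)
71 GB → tape 11 (remaining 129 GB)
180 GB → tape 12 (remaining 20 GB)
12 tapes × 200 GB = 2400 GB; used 1669 GB; unused 731 GB.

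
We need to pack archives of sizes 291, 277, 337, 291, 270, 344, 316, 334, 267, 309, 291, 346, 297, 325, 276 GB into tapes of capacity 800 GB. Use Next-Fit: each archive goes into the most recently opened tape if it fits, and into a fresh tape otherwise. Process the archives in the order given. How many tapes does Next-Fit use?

8

Put 291 GB in tape 1; 509 GB remain.
Put 277 GB in tape 1; 232 GB remain.
Put 337 GB in tape 2; 463 GB remain.
Put 291 GB in tape 2; 172 GB remain.
Put 270 GB in tape 3; 530 GB remain.
Put 344 GB in tape 3; 186 GB remain.
Put 316 GB in tape 4; 484 GB remain.
Put 334 GB in tape 4; 150 GB remain.
Put 267 GB in tape 5; 533 GB remain.
Put 309 GB in tape 5; 224 GB remain.
Put 291 GB in tape 6; 509 GB remain.
Put 346 GB in tape 6; 163 GB remain.
Put 297 GB in tape 7; 503 GB remain.
Put 325 GB in tape 7; 178 GB remain.
Put 276 GB in tape 8; 524 GB remain.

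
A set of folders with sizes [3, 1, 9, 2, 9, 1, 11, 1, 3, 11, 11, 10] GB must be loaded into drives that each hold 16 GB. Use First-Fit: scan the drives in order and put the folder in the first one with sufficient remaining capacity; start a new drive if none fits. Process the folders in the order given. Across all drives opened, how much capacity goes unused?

Put 3 GB in drive 1; 13 GB remain.
Put 1 GB in drive 1; 12 GB remain.
Put 9 GB in drive 1; 3 GB remain.
Put 2 GB in drive 1; 1 GB remain.
Put 9 GB in drive 2; 7 GB remain.
Put 1 GB in drive 1; 0 GB remain.
Put 11 GB in drive 3; 5 GB remain.
Put 1 GB in drive 2; 6 GB remain.
Put 3 GB in drive 2; 3 GB remain.
Put 11 GB in drive 4; 5 GB remain.
Put 11 GB in drive 5; 5 GB remain.
Put 10 GB in drive 6; 6 GB remain.
6 drives × 16 GB = 96 GB; used 72 GB; unused 24 GB.

24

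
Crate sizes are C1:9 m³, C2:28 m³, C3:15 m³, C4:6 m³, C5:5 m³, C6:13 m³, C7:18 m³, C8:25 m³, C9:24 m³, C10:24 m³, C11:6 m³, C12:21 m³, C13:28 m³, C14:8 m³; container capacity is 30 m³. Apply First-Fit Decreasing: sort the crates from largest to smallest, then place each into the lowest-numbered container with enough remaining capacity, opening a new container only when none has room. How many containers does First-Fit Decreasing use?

8

Sorted descending: 28, 28, 25, 24, 24, 21, 18, 15, 13, 9, 8, 6, 6, 5.
Put 28 m³ in container 1; 2 m³ remain.
Put 28 m³ in container 2; 2 m³ remain.
Put 25 m³ in container 3; 5 m³ remain.
Put 24 m³ in container 4; 6 m³ remain.
Put 24 m³ in container 5; 6 m³ remain.
Put 21 m³ in container 6; 9 m³ remain.
Put 18 m³ in container 7; 12 m³ remain.
Put 15 m³ in container 8; 15 m³ remain.
Put 13 m³ in container 8; 2 m³ remain.
Put 9 m³ in container 6; 0 m³ remain.
Put 8 m³ in container 7; 4 m³ remain.
Put 6 m³ in container 4; 0 m³ remain.
Put 6 m³ in container 5; 0 m³ remain.
Put 5 m³ in container 3; 0 m³ remain.
Final containers: [28] [28] [25,5] [24,6] [24,6] [21,9] [18,8] [15,13].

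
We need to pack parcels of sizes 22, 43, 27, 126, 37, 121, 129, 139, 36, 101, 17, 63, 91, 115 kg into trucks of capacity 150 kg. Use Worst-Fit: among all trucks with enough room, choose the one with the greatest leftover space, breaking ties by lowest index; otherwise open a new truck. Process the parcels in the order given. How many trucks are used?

9 trucks

Put 22 kg in truck 1; 128 kg remain.
Put 43 kg in truck 1; 85 kg remain.
Put 27 kg in truck 1; 58 kg remain.
Put 126 kg in truck 2; 24 kg remain.
Put 37 kg in truck 1; 21 kg remain.
Put 121 kg in truck 3; 29 kg remain.
Put 129 kg in truck 4; 21 kg remain.
Put 139 kg in truck 5; 11 kg remain.
Put 36 kg in truck 6; 114 kg remain.
Put 101 kg in truck 6; 13 kg remain.
Put 17 kg in truck 3; 12 kg remain.
Put 63 kg in truck 7; 87 kg remain.
Put 91 kg in truck 8; 59 kg remain.
Put 115 kg in truck 9; 35 kg remain.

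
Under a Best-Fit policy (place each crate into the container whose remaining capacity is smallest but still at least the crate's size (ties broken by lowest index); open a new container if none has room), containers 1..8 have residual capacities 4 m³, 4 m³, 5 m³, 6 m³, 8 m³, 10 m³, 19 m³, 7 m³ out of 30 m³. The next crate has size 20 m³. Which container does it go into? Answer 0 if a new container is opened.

No container has ≥ 20 m³ free, so a new container is opened.

0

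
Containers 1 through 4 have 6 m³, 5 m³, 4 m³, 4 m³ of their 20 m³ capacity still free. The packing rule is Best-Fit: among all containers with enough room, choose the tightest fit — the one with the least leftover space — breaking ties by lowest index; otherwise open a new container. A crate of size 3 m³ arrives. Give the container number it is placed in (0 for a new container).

Containers with room: container 1 (6 m³), container 2 (5 m³), container 3 (4 m³), container 4 (4 m³).
Tightest fit is container 3 with 4 m³ free.

3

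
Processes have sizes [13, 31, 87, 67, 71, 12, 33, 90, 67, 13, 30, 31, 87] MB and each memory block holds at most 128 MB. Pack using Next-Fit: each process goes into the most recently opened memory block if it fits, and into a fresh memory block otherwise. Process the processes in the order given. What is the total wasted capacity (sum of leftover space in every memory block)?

13 MB → memory block 1 (remaining 115 MB)
31 MB → memory block 1 (remaining 84 MB)
87 MB → memory block 2 (remaining 41 MB)
67 MB → memory block 3 (remaining 61 MB)
71 MB → memory block 4 (remaining 57 MB)
12 MB → memory block 4 (remaining 45 MB)
33 MB → memory block 4 (remaining 12 MB)
90 MB → memory block 5 (remaining 38 MB)
67 MB → memory block 6 (remaining 61 MB)
13 MB → memory block 6 (remaining 48 MB)
30 MB → memory block 6 (remaining 18 MB)
31 MB → memory block 7 (remaining 97 MB)
87 MB → memory block 7 (remaining 10 MB)
7 memory blocks × 128 MB = 896 MB; used 632 MB; unused 264 MB.

264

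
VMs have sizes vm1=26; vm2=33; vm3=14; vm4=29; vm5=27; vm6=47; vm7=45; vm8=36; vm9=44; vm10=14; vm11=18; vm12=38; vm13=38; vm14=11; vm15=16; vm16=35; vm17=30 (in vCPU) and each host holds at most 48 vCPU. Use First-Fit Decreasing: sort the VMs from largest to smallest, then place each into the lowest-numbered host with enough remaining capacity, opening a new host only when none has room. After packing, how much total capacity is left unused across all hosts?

75

Sorted descending: 47, 45, 44, 38, 38, 36, 35, 33, 30, 29, 27, 26, 18, 16, 14, 14, 11.
host 1: place 47 vCPU, 1 vCPU left
host 2: place 45 vCPU, 3 vCPU left
host 3: place 44 vCPU, 4 vCPU left
host 4: place 38 vCPU, 10 vCPU left
host 5: place 38 vCPU, 10 vCPU left
host 6: place 36 vCPU, 12 vCPU left
host 7: place 35 vCPU, 13 vCPU left
host 8: place 33 vCPU, 15 vCPU left
host 9: place 30 vCPU, 18 vCPU left
host 10: place 29 vCPU, 19 vCPU left
host 11: place 27 vCPU, 21 vCPU left
host 12: place 26 vCPU, 22 vCPU left
host 9: place 18 vCPU, 0 vCPU left
host 10: place 16 vCPU, 3 vCPU left
host 8: place 14 vCPU, 1 vCPU left
host 11: place 14 vCPU, 7 vCPU left
host 6: place 11 vCPU, 1 vCPU left
12 hosts × 48 vCPU = 576 vCPU; used 501 vCPU; unused 75 vCPU.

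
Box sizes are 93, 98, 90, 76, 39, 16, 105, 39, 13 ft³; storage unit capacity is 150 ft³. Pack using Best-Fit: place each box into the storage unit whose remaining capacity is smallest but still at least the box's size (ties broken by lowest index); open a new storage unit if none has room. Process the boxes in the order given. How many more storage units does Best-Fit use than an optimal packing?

0

Best-Fit: [93,16,39] [98,39,13] [90] [76] [105] → 5 storage units.
5 boxes exceed 75 ft³ (half the capacity), and no two of those can share a storage unit, so at least 5 storage units are needed.
So 5 is already optimal.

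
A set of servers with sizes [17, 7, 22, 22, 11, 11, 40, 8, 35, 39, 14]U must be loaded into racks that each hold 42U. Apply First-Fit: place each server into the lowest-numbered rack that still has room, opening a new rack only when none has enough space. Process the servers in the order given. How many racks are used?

Put 17U in rack 1; 25U remain.
Put 7U in rack 1; 18U remain.
Put 22U in rack 2; 20U remain.
Put 22U in rack 3; 20U remain.
Put 11U in rack 1; 7U remain.
Put 11U in rack 2; 9U remain.
Put 40U in rack 4; 2U remain.
Put 8U in rack 2; 1U remain.
Put 35U in rack 5; 7U remain.
Put 39U in rack 6; 3U remain.
Put 14U in rack 3; 6U remain.
Final racks: [17,7,11] [22,11,8] [22,14] [40] [35] [39].

6 racks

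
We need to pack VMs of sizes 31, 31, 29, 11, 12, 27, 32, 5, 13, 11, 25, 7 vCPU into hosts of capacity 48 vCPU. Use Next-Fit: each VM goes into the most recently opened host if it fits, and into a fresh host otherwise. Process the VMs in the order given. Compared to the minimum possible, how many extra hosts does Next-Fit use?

Next-Fit: [31] [31] [29,11] [12,27] [32,5] [13,11] [25,7] → 7 hosts.
6 VMs exceed 24 vCPU (half the capacity), and no two of those can share a host, so at least 6 hosts are needed.
An optimal packing achieves that bound: [32,13] [31,12,5] [31,11] [29,11,7] [27] [25] → 6 hosts.
Excess: 7 − 6 = 1.

1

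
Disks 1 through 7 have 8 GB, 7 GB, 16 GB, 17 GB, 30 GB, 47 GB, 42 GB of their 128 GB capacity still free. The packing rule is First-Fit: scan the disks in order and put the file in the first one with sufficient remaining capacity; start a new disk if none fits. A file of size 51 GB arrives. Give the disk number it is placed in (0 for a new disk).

0

No disk has ≥ 51 GB free, so a new disk is opened.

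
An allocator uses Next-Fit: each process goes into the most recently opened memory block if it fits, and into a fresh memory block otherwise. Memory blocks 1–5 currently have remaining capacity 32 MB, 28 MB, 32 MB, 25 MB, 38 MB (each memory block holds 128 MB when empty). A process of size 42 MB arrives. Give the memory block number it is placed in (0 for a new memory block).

0

Next-Fit only looks at memory block 5, which has 38 MB free.
42 MB does not fit, so a new memory block is opened.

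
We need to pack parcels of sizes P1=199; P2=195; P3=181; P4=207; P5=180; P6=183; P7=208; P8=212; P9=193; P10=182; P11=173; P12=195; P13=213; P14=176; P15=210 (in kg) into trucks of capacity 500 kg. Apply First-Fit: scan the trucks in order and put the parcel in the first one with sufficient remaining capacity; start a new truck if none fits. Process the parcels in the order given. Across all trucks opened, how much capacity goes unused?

1093

truck 1: place P1 (199 kg), 301 kg left
truck 1: place P2 (195 kg), 106 kg left
truck 2: place P3 (181 kg), 319 kg left
truck 2: place P4 (207 kg), 112 kg left
truck 3: place P5 (180 kg), 320 kg left
truck 3: place P6 (183 kg), 137 kg left
truck 4: place P7 (208 kg), 292 kg left
truck 4: place P8 (212 kg), 80 kg left
truck 5: place P9 (193 kg), 307 kg left
truck 5: place P10 (182 kg), 125 kg left
truck 6: place P11 (173 kg), 327 kg left
truck 6: place P12 (195 kg), 132 kg left
truck 7: place P13 (213 kg), 287 kg left
truck 7: place P14 (176 kg), 111 kg left
truck 8: place P15 (210 kg), 290 kg left
8 trucks × 500 kg = 4000 kg; used 2907 kg; unused 1093 kg.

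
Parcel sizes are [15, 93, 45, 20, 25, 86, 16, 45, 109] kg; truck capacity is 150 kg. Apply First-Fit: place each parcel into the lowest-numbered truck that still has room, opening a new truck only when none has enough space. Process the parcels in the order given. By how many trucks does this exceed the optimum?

First-Fit: [15,93,20,16] [45,25,45] [86] [109] → 4 trucks.
Total size 454 kg; any packing needs at least ⌈454/150⌉ = 4 trucks.
So 4 is already optimal.

0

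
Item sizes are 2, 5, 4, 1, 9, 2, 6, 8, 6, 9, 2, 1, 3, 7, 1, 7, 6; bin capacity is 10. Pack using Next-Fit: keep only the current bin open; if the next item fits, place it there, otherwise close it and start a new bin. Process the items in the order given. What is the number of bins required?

2 → bin 1 (remaining 8)
5 → bin 1 (remaining 3)
4 → bin 2 (remaining 6)
1 → bin 2 (remaining 5)
9 → bin 3 (remaining 1)
2 → bin 4 (remaining 8)
6 → bin 4 (remaining 2)
8 → bin 5 (remaining 2)
6 → bin 6 (remaining 4)
9 → bin 7 (remaining 1)
2 → bin 8 (remaining 8)
1 → bin 8 (remaining 7)
3 → bin 8 (remaining 4)
7 → bin 9 (remaining 3)
1 → bin 9 (remaining 2)
7 → bin 10 (remaining 3)
6 → bin 11 (remaining 4)

11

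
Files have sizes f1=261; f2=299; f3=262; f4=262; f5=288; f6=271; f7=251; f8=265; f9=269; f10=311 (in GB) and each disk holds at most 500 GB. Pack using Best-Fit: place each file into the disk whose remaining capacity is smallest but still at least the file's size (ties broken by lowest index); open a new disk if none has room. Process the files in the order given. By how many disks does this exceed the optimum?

0

Best-Fit: [261] [299] [262] [262] [288] [271] [251] [265] [269] [311] → 10 disks.
10 files exceed 250 GB (half the capacity), and no two of those can share a disk, so at least 10 disks are needed.
So 10 is already optimal.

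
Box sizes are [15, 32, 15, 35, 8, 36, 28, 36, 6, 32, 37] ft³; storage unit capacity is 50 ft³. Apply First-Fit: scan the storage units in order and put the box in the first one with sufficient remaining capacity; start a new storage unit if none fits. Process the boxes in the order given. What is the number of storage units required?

7

Put 15 ft³ in storage unit 1; 35 ft³ remain.
Put 32 ft³ in storage unit 1; 3 ft³ remain.
Put 15 ft³ in storage unit 2; 35 ft³ remain.
Put 35 ft³ in storage unit 2; 0 ft³ remain.
Put 8 ft³ in storage unit 3; 42 ft³ remain.
Put 36 ft³ in storage unit 3; 6 ft³ remain.
Put 28 ft³ in storage unit 4; 22 ft³ remain.
Put 36 ft³ in storage unit 5; 14 ft³ remain.
Put 6 ft³ in storage unit 3; 0 ft³ remain.
Put 32 ft³ in storage unit 6; 18 ft³ remain.
Put 37 ft³ in storage unit 7; 13 ft³ remain.
Final storage units: [15,32] [15,35] [8,36,6] [28] [36] [32] [37].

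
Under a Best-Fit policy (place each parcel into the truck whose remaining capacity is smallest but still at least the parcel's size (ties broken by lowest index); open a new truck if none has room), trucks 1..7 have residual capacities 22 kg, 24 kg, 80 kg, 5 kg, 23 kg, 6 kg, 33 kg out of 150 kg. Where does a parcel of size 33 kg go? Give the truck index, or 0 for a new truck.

Trucks with room: truck 3 (80 kg), truck 7 (33 kg).
Tightest fit is truck 7 with 33 kg free.

7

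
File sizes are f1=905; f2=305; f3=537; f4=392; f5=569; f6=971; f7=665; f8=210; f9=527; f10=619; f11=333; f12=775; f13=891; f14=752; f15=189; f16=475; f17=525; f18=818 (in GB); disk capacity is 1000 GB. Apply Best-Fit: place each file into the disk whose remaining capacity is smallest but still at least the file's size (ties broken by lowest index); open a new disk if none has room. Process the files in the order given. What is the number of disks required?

Put f1 (905 GB) in disk 1; 95 GB remain.
Put f2 (305 GB) in disk 2; 695 GB remain.
Put f3 (537 GB) in disk 2; 158 GB remain.
Put f4 (392 GB) in disk 3; 608 GB remain.
Put f5 (569 GB) in disk 3; 39 GB remain.
Put f6 (971 GB) in disk 4; 29 GB remain.
Put f7 (665 GB) in disk 5; 335 GB remain.
Put f8 (210 GB) in disk 5; 125 GB remain.
Put f9 (527 GB) in disk 6; 473 GB remain.
Put f10 (619 GB) in disk 7; 381 GB remain.
Put f11 (333 GB) in disk 7; 48 GB remain.
Put f12 (775 GB) in disk 8; 225 GB remain.
Put f13 (891 GB) in disk 9; 109 GB remain.
Put f14 (752 GB) in disk 10; 248 GB remain.
Put f15 (189 GB) in disk 8; 36 GB remain.
Put f16 (475 GB) in disk 11; 525 GB remain.
Put f17 (525 GB) in disk 11; 0 GB remain.
Put f18 (818 GB) in disk 12; 182 GB remain.

12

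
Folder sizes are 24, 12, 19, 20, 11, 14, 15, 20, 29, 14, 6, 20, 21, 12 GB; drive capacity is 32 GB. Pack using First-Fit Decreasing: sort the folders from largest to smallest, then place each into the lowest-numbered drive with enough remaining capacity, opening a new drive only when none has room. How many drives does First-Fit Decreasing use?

Sorted descending: 29, 24, 21, 20, 20, 20, 19, 15, 14, 14, 12, 12, 11, 6.
drive 1: place 29 GB, 3 GB left
drive 2: place 24 GB, 8 GB left
drive 3: place 21 GB, 11 GB left
drive 4: place 20 GB, 12 GB left
drive 5: place 20 GB, 12 GB left
drive 6: place 20 GB, 12 GB left
drive 7: place 19 GB, 13 GB left
drive 8: place 15 GB, 17 GB left
drive 8: place 14 GB, 3 GB left
drive 9: place 14 GB, 18 GB left
drive 4: place 12 GB, 0 GB left
drive 5: place 12 GB, 0 GB left
drive 3: place 11 GB, 0 GB left
drive 2: place 6 GB, 2 GB left

9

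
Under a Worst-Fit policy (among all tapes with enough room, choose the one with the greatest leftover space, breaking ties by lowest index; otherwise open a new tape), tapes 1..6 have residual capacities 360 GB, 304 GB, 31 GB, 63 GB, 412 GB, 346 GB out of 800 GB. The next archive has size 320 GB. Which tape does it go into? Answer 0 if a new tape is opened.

Tapes with room: tape 1 (360 GB), tape 5 (412 GB), tape 6 (346 GB).
Most room is tape 5 with 412 GB free.

5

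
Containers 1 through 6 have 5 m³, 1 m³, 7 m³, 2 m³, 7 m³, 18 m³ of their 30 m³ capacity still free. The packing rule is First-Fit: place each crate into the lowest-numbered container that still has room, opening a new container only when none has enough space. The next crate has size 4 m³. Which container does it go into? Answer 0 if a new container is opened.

1

Containers with room: container 1 (5 m³), container 3 (7 m³), container 5 (7 m³), container 6 (18 m³).
The first with room is container 1.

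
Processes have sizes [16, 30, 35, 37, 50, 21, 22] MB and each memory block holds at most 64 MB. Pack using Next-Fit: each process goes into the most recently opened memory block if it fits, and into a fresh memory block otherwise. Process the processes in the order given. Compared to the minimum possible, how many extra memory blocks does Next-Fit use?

Next-Fit: [16,30] [35] [37] [50] [21,22] → 5 memory blocks.
Total size 211 MB; any packing needs at least ⌈211/64⌉ = 4 memory blocks.
An optimal packing achieves that bound: [50] [37,22] [35,21] [30,16] → 4 memory blocks.
Excess: 5 − 4 = 1.

1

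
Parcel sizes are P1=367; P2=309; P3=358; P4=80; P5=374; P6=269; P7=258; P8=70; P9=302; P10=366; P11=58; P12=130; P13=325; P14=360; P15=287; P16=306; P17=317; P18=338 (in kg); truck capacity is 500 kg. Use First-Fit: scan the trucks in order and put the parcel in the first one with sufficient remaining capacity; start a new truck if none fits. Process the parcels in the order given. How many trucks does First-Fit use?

P1 (367 kg) → truck 1 (remaining 133 kg)
P2 (309 kg) → truck 2 (remaining 191 kg)
P3 (358 kg) → truck 3 (remaining 142 kg)
P4 (80 kg) → truck 1 (remaining 53 kg)
P5 (374 kg) → truck 4 (remaining 126 kg)
P6 (269 kg) → truck 5 (remaining 231 kg)
P7 (258 kg) → truck 6 (remaining 242 kg)
P8 (70 kg) → truck 2 (remaining 121 kg)
P9 (302 kg) → truck 7 (remaining 198 kg)
P10 (366 kg) → truck 8 (remaining 134 kg)
P11 (58 kg) → truck 2 (remaining 63 kg)
P12 (130 kg) → truck 3 (remaining 12 kg)
P13 (325 kg) → truck 9 (remaining 175 kg)
P14 (360 kg) → truck 10 (remaining 140 kg)
P15 (287 kg) → truck 11 (remaining 213 kg)
P16 (306 kg) → truck 12 (remaining 194 kg)
P17 (317 kg) → truck 13 (remaining 183 kg)
P18 (338 kg) → truck 14 (remaining 162 kg)

14 trucks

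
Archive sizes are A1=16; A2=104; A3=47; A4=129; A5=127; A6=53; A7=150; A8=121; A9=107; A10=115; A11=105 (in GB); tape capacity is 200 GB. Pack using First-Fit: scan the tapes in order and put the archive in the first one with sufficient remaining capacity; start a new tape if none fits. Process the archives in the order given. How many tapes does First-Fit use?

A1 (16 GB) → tape 1 (remaining 184 GB)
A2 (104 GB) → tape 1 (remaining 80 GB)
A3 (47 GB) → tape 1 (remaining 33 GB)
A4 (129 GB) → tape 2 (remaining 71 GB)
A5 (127 GB) → tape 3 (remaining 73 GB)
A6 (53 GB) → tape 2 (remaining 18 GB)
A7 (150 GB) → tape 4 (remaining 50 GB)
A8 (121 GB) → tape 5 (remaining 79 GB)
A9 (107 GB) → tape 6 (remaining 93 GB)
A10 (115 GB) → tape 7 (remaining 85 GB)
A11 (105 GB) → tape 8 (remaining 95 GB)

8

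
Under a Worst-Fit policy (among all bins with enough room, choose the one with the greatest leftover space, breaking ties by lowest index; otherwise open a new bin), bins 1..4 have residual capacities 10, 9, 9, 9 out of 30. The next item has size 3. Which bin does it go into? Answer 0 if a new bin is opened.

1

Bins with room: bin 1 (10), bin 2 (9), bin 3 (9), bin 4 (9).
Most room is bin 1 with 10 free.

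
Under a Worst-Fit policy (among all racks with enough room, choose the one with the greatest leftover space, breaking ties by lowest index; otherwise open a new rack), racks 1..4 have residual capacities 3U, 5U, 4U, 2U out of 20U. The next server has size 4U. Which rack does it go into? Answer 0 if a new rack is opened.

2

Racks with room: rack 2 (5U), rack 3 (4U).
Most room is rack 2 with 5U free.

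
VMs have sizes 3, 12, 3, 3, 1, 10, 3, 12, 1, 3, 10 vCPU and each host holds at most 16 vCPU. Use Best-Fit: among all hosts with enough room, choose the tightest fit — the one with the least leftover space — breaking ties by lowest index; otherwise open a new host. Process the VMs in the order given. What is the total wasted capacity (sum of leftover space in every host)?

3

host 1: place 3 vCPU, 13 vCPU left
host 1: place 12 vCPU, 1 vCPU left
host 2: place 3 vCPU, 13 vCPU left
host 2: place 3 vCPU, 10 vCPU left
host 1: place 1 vCPU, 0 vCPU left
host 2: place 10 vCPU, 0 vCPU left
host 3: place 3 vCPU, 13 vCPU left
host 3: place 12 vCPU, 1 vCPU left
host 3: place 1 vCPU, 0 vCPU left
host 4: place 3 vCPU, 13 vCPU left
host 4: place 10 vCPU, 3 vCPU left
4 hosts × 16 vCPU = 64 vCPU; used 61 vCPU; unused 3 vCPU.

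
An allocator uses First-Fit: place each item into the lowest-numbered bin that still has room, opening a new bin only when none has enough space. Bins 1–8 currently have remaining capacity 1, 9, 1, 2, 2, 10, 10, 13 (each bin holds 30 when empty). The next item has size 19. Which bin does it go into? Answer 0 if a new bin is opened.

0

No bin has ≥ 19 free, so a new bin is opened.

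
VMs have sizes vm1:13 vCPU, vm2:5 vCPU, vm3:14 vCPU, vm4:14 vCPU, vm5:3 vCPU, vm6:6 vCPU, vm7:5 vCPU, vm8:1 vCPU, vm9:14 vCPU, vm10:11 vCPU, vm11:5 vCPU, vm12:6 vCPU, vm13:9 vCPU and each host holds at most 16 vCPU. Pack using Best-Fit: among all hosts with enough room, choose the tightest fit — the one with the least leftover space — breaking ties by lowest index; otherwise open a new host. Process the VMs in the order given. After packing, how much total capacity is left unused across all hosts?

vm1 (13 vCPU) → host 1 (remaining 3 vCPU)
vm2 (5 vCPU) → host 2 (remaining 11 vCPU)
vm3 (14 vCPU) → host 3 (remaining 2 vCPU)
vm4 (14 vCPU) → host 4 (remaining 2 vCPU)
vm5 (3 vCPU) → host 1 (remaining 0 vCPU)
vm6 (6 vCPU) → host 2 (remaining 5 vCPU)
vm7 (5 vCPU) → host 2 (remaining 0 vCPU)
vm8 (1 vCPU) → host 3 (remaining 1 vCPU)
vm9 (14 vCPU) → host 5 (remaining 2 vCPU)
vm10 (11 vCPU) → host 6 (remaining 5 vCPU)
vm11 (5 vCPU) → host 6 (remaining 0 vCPU)
vm12 (6 vCPU) → host 7 (remaining 10 vCPU)
vm13 (9 vCPU) → host 7 (remaining 1 vCPU)
7 hosts × 16 vCPU = 112 vCPU; used 106 vCPU; unused 6 vCPU.

6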